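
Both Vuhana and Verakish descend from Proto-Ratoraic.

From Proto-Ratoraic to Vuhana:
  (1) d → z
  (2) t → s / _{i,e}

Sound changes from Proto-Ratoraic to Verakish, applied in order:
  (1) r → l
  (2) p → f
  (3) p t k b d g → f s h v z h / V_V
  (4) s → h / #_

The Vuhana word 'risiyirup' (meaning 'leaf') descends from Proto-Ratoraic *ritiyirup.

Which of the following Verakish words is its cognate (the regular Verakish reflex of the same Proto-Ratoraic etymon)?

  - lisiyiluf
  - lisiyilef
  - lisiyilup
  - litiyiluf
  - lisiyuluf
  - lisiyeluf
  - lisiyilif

Verakish: *ritiyirup
  ritiyirup → litiyilup   [unconditioned shift]
  litiyilup → litiyiluf   [unconditioned shift]
  litiyiluf → lisiyiluf   [intervocalic lenition]
  lisiyiluf (rule 4 does not apply)
  giving Verakish lisiyiluf.
Only 'lisiyiluf' matches the regular Verakish development of *ritiyirup.

lisiyiluf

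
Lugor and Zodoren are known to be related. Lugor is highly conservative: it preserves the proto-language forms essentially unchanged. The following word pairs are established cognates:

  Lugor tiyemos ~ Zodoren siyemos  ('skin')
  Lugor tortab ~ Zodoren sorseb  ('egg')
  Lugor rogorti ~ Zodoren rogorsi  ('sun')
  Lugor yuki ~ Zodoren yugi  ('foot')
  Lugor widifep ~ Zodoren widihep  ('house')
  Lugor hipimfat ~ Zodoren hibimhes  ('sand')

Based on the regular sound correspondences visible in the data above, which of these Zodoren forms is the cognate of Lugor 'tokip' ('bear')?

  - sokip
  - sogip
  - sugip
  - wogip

sogip

tortab ~ sorseb — Lugor t corresponds to Zodoren s word-initially before a back vowel.
yuki ~ yugi — Lugor k corresponds to Zodoren g between vowels (before a front vowel).
Applying these to Lugor 'tokip':
  tokip → sokip   (t→s word-initially before a back vowel)
  sokip → sogip   (k→g between vowels (before a front vowel))
So the Zodoren cognate is 'sogip'.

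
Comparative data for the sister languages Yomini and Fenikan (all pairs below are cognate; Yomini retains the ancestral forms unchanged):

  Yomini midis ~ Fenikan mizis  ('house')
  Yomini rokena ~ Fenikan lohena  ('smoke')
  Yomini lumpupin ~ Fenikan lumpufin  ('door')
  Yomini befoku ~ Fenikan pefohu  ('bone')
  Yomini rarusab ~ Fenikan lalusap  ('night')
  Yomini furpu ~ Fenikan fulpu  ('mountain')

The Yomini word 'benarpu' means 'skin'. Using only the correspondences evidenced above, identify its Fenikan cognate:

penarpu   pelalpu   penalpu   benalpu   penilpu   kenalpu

penalpu

befoku ~ pefohu — Yomini b corresponds to Fenikan p word-initially before a front vowel.
furpu ~ fulpu — Yomini r corresponds to Fenikan l after a vowel, before a labial obstruent.
Applying these to Yomini 'benarpu':
  benarpu → penarpu   (b→p word-initially before a front vowel)
  penarpu → penalpu   (r→l after a vowel, before a labial obstruent)
So the Fenikan cognate is 'penalpu'.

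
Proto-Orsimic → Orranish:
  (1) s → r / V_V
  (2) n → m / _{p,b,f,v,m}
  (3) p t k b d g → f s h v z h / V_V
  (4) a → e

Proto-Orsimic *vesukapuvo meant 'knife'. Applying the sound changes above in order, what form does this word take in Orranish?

Orranish: *vesukapuvo
  vesukapuvo → verukapuvo   [rhotacism]
  verukapuvo (rule 2 does not apply)
  verukapuvo → veruhafuvo   [intervocalic lenition]
  veruhafuvo → veruhefuvo   [vowel merger]
  giving Orranish veruhefuvo.

veruhefuvo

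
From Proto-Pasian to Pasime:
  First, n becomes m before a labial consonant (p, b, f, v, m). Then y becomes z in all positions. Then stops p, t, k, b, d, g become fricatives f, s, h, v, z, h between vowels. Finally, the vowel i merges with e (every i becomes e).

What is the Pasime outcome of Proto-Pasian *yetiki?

zesehe

Pasime: *yetiki > zetiki > zesihi > zesehe  (by unconditioned shift, intervocalic lenition, vowel merger)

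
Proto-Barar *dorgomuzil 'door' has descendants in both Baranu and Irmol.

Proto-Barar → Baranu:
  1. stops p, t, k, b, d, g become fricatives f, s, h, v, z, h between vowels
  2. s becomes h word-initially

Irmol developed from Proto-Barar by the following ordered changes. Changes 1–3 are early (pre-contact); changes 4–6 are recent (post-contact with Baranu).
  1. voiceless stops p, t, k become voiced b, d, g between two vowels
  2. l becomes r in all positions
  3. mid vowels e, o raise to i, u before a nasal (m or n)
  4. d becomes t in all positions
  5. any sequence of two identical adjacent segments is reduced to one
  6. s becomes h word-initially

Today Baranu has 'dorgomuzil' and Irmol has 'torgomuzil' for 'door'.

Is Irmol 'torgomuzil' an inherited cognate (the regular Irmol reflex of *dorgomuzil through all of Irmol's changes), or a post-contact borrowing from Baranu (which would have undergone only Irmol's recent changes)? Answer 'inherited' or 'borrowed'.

If inherited, *dorgomuzil would pass through all of Irmol's changes:
Irmol: *dorgomuzil
  dorgomuzil (rule 1 does not apply)
  dorgomuzil → dorgomuzir   [unconditioned shift]
  dorgomuzir → dorgumuzir   [pre-nasal raising]
  dorgumuzir → torgumuzir   [unconditioned shift]
  torgumuzir (rule 5 does not apply)
  torgumuzir (rule 6 does not apply)
  giving Irmol torgumuzir.
If borrowed from Baranu 'dorgomuzil' after the early changes, it would undergo only the recent ones:
  rule 4 (unconditioned shift): dorgomuzil → torgomuzil
  rule 5 (degemination): no change (torgomuzil)
  rule 6 (debuccalisation): no change (torgomuzil)
  ⇒ as a loan: torgomuzil
Irmol 'torgomuzil' matches the loan outcome 'torgomuzil', not the inherited 'torgumuzir' — it skipped the early Irmol changes, so it was borrowed from Baranu.

borrowed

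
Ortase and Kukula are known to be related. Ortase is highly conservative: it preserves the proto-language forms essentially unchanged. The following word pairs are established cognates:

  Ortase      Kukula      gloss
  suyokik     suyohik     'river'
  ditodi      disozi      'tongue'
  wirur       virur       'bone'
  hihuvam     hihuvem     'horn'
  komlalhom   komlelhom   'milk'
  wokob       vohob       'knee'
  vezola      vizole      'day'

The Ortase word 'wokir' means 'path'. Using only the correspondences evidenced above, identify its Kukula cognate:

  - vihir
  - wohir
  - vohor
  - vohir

vohir

wokob ~ vohob — Ortase w corresponds to Kukula v word-initially before a back vowel.
suyokik ~ suyohik — Ortase k corresponds to Kukula h between vowels (before a front vowel).
Applying these to Ortase 'wokir':
  wokir → vokir   (w→v word-initially before a back vowel)
  vokir → vohir   (k→h between vowels (before a front vowel))
So the Kukula cognate is 'vohir'.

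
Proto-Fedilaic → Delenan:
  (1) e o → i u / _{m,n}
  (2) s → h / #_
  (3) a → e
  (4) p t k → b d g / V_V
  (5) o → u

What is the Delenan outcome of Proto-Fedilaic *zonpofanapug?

Delenan: start from *zonpofanapug.
  rule 1 (pre-nasal raising): zonpofanapug → zunpofanapug
  rule 2: no change — zunpofanapug
  rule 3 (vowel merger): zunpofanapug → zunpofenepug
  rule 4 (intervocalic voicing): zunpofenepug → zunpofenebug
  rule 5 (vowel merger): zunpofenebug → zunpufenebug
  ⇒ Delenan zunpufenebug

zunpufenebug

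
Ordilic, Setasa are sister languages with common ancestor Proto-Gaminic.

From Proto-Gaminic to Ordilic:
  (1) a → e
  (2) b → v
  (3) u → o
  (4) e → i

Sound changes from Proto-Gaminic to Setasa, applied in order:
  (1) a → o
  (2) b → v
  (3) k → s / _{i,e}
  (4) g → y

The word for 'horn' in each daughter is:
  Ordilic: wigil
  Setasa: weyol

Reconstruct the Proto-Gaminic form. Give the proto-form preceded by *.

Position 4: Ordilic has i, Setasa has o. Taking the neighbouring segments as reconstructed: Ordilic i could go back to *a or *e or *i; Setasa o could go back to *a or *o — the one source consistent with every daughter is *a.
Position 3: Ordilic has g, Setasa has y. Ordilic preserves g here (none of its changes turn any other segment into g), so the proto-segment is *g.
Position 2: Ordilic has i, Setasa has e. Setasa preserves e here (none of its changes turn any other segment into e), so the proto-segment is *e.
The remaining positions agree across the daughters. Check the candidate against every language:
Ordilic: *wegal > wegel > wigil  (by vowel merger, vowel merger)
Setasa: *wegal > wegol > weyol  (by vowel merger, unconditioned shift)
Only *wegal yields all of Ordilic wigil, Setasa weyol.

*wegal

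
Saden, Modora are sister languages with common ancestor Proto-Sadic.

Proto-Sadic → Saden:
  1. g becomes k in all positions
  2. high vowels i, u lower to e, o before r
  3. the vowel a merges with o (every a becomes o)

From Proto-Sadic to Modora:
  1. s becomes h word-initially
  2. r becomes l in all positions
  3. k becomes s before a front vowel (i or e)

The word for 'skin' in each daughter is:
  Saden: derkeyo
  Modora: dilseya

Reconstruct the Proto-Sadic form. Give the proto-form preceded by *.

*dirkeya

Position 3: Saden has r, Modora has l. Saden preserves r here (none of its changes turn any other segment into r), so the proto-segment is *r.
Position 4: Saden has k, Modora has s. Taking the neighbouring segments as reconstructed: Saden k could go back to *k or *g; Modora s could go back to *k or *s — the one source consistent with every daughter is *k.
Verify the candidate proto-form against each daughter:
Saden: *dirkeya > derkeya > derkeyo  (by pre-rhotic lowering, vowel merger)
Modora: start from *dirkeya.
  rule 1: no change — dirkeya
  rule 2 (unconditioned shift): dirkeya → dilkeya
  rule 3 (palatalisation): dilkeya → dilseya
  ⇒ Modora dilseya
Only *dirkeya yields all of Saden derkeyo, Modora dilseya.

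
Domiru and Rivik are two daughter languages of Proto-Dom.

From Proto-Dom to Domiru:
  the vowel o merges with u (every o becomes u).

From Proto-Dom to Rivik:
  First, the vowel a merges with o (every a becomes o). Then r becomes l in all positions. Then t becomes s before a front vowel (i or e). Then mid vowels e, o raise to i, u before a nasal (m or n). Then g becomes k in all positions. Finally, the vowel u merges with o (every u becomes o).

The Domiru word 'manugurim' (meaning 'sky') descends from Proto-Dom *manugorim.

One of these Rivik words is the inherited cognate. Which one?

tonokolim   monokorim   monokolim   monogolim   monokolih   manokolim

monokolim

Rivik: start from *manugorim.
  rule 1 (vowel merger): manugorim → monugorim
  rule 2 (unconditioned shift): monugorim → monugolim
  rule 3: no change — monugolim
  rule 4 (pre-nasal raising): monugolim → munugolim
  rule 5 (unconditioned shift): munugolim → munukolim
  rule 6 (vowel merger): munukolim → monokolim
  ⇒ Rivik monokolim
The other candidates each miss or misapply at least one Rivik change.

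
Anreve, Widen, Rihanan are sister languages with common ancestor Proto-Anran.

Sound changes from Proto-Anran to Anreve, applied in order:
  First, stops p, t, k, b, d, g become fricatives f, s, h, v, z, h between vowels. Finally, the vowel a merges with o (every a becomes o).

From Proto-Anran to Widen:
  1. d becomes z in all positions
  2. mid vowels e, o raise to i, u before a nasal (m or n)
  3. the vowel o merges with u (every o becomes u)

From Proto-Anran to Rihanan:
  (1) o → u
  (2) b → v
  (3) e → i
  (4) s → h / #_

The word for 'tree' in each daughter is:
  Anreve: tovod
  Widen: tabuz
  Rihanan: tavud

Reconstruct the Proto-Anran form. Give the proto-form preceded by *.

*tabod

Position 4: Anreve has o, Widen has u, Rihanan has u. Taking the neighbouring segments as reconstructed: Anreve o could go back to *a or *o; Widen u could go back to *o or *u; Rihanan u could go back to *o or *u — the one source consistent with every daughter is *o.
Position 2: Anreve has o, Widen has a, Rihanan has a. Widen preserves a here (none of its changes turn any other segment into a), so the proto-segment is *a.
Position 3: Anreve has v, Widen has b, Rihanan has v. Widen preserves b here (none of its changes turn any other segment into b), so the proto-segment is *b.
This points to *tabod. Verify forward in each daughter:
Anreve: *tabod > tavod > tovod  (by intervocalic lenition, vowel merger)
Widen: *tabod > taboz > tabuz  (by unconditioned shift, vowel merger)
Rihanan: start from *tabod.
  rule 1 (vowel merger): tabod → tabud
  rule 2 (unconditioned shift): tabud → tavud
  rule 3: no change — tavud
  rule 4: no change — tavud
  ⇒ Rihanan tavud
Only *tabod yields all of Anreve tovod, Widen tabuz, Rihanan tavud.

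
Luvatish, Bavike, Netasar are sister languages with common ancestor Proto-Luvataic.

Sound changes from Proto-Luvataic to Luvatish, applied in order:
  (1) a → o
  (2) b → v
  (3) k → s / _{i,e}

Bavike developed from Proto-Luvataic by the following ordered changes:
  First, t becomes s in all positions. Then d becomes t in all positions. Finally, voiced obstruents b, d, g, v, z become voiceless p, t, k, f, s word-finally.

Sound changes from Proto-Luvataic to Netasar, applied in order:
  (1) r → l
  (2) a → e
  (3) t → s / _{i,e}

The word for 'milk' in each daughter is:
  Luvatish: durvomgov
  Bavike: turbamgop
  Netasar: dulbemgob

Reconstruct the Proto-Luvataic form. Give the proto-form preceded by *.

Position 4: Luvatish has v, Bavike has b, Netasar has b. Bavike preserves b here (none of its changes turn any other segment into b), so the proto-segment is *b.
Position 1: Luvatish has d, Bavike has t, Netasar has d. Luvatish preserves d here (none of its changes turn any other segment into d), so the proto-segment is *d.
Position 5: Luvatish has o, Bavike has a, Netasar has e. Bavike preserves a here (none of its changes turn any other segment into a), so the proto-segment is *a.
Verify the candidate proto-form against each daughter:
Luvatish: *durbamgob > durbomgob > durvomgov  (by vowel merger, unconditioned shift)
Bavike: *durbamgob > turbamgob > turbamgop  (by unconditioned shift, final devoicing)
Netasar: start from *durbamgob.
  rule 1 (unconditioned shift): durbamgob → dulbamgob
  rule 2 (vowel merger): dulbamgob → dulbemgob
  rule 3: no change — dulbemgob
  ⇒ Netasar dulbemgob
Only *durbamgob yields all of Luvatish durvomgov, Bavike turbamgop, Netasar dulbemgob.

*durbamgob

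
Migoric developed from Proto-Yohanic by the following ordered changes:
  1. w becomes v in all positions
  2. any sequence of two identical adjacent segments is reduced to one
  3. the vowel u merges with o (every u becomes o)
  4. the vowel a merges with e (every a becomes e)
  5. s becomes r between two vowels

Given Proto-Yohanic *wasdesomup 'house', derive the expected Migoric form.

vesderomop

Migoric: start from *wasdesomup.
  rule 1 (unconditioned shift): wasdesomup → vasdesomup
  rule 2: no change — vasdesomup
  rule 3 (vowel merger): vasdesomup → vasdesomop
  rule 4 (vowel merger): vasdesomop → vesdesomop
  rule 5 (rhotacism): vesdesomop → vesderomop
  ⇒ Migoric vesderomop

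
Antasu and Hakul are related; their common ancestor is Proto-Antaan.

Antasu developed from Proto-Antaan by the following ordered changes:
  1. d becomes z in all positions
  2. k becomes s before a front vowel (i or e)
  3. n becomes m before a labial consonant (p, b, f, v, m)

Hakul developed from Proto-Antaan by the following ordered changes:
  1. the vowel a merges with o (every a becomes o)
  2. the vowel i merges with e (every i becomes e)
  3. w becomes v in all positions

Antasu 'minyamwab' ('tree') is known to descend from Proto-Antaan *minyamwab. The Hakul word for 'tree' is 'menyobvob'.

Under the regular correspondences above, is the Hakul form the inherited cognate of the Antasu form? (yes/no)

Derive the expected Hakul reflex of *minyamwab:
Hakul: *minyamwab
  minyamwab → minyomwob   [vowel merger]
  minyomwob → menyomwob   [vowel merger]
  menyomwob → menyomvob   [unconditioned shift]
  giving Hakul menyomvob.
The regular Hakul reflex would be 'menyomvob', but the attested form is 'menyobvob'. The correspondence is irregular, so they are not cognates (the Hakul form has a different source).

no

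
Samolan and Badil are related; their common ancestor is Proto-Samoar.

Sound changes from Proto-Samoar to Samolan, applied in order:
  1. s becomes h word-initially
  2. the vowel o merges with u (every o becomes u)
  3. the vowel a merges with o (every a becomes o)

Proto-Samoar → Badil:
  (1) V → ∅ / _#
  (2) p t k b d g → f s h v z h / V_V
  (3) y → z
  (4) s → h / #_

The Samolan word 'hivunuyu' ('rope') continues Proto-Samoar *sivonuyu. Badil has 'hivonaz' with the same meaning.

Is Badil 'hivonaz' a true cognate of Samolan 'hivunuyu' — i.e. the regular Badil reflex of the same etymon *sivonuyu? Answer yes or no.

no

Derive the expected Badil reflex of *sivonuyu:
Badil: *sivonuyu > sivonuy > sivonuz > hivonuz  (by apocope, unconditioned shift, debuccalisation)
The regular Badil reflex would be 'hivonuz', but the attested form is 'hivonaz'. The correspondence is irregular, so they are not cognates (the Badil form has a different source).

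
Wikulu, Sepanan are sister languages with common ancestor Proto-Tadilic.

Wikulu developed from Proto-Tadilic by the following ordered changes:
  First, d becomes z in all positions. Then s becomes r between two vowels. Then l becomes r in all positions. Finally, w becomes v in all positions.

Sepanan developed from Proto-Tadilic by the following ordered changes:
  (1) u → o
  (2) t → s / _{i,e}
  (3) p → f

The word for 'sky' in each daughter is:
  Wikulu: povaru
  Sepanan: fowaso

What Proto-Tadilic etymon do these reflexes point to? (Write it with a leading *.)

*powasu

Position 6: Wikulu has u, Sepanan has o. Wikulu preserves u here (none of its changes turn any other segment into u), so the proto-segment is *u.
Position 1: Wikulu has p, Sepanan has f. Wikulu preserves p here (none of its changes turn any other segment into p), so the proto-segment is *p.
Position 5: Wikulu has r, Sepanan has s. Taking the neighbouring segments as reconstructed: Wikulu r could go back to *s or *l or *r; Sepanan s can only go back to *s — the one source consistent with every daughter is *s.
Verify the candidate proto-form against each daughter:
Wikulu: *powasu > powaru > povaru  (by rhotacism, unconditioned shift)
Sepanan: start from *powasu.
  rule 1 (vowel merger): powasu → powaso
  rule 2: no change — powaso
  rule 3 (unconditioned shift): powaso → fowaso
  ⇒ Sepanan fowaso
*powasu is the unique common source.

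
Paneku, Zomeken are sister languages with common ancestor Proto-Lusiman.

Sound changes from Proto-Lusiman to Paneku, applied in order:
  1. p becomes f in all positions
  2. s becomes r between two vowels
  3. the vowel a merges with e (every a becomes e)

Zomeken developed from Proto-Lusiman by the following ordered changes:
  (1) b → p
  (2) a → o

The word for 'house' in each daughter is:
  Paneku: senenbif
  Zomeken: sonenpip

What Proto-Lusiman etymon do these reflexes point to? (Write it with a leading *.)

Position 2: Paneku has e, Zomeken has o. Taking the neighbouring segments as reconstructed: Paneku e could go back to *a or *e; Zomeken o could go back to *a or *o — the one source consistent with every daughter is *a.
Position 8: Paneku has f, Zomeken has p. Taking the neighbouring segments as reconstructed: Paneku f could go back to *p or *f; Zomeken p could go back to *p or *b — the one source consistent with every daughter is *p.
Continuing position by position gives *sanenbip; check it forward:
Paneku: *sanenbip > sanenbif > senenbif  (by unconditioned shift, vowel merger)
Zomeken: *sanenbip
  sanenbip → sanenpip   [unconditioned shift]
  sanenpip → sonenpip   [vowel merger]
  giving Zomeken sonenpip.
Only *sanenbip yields all of Paneku senenbif, Zomeken sonenpip.

*sanenbip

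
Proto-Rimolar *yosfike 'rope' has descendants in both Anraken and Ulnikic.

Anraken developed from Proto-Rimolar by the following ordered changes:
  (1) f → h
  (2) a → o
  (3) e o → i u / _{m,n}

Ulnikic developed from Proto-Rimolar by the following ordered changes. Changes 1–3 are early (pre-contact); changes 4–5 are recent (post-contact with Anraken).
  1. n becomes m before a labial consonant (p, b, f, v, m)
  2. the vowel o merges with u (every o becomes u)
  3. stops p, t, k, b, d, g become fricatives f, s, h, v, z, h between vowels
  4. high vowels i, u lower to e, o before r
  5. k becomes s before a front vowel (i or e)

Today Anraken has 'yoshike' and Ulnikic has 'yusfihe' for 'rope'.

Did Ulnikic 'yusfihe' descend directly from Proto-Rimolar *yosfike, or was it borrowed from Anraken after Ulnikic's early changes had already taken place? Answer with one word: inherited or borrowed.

If inherited, *yosfike would pass through all of Ulnikic's changes:
Ulnikic: start from *yosfike.
  rule 1: no change — yosfike
  rule 2 (vowel merger): yosfike → yusfike
  rule 3 (intervocalic lenition): yusfike → yusfihe
  rule 4: no change — yusfihe
  rule 5: no change — yusfihe
  ⇒ Ulnikic yusfihe
If borrowed from Anraken 'yoshike' after the early changes, it would undergo only the recent ones:
  rule 4 (pre-rhotic lowering): no change (yoshike)
  rule 5 (palatalisation): yoshike → yoshise
  ⇒ as a loan: yoshise
Ulnikic 'yusfihe' matches the inherited outcome exactly, so it is an inherited cognate, not a loan.

inherited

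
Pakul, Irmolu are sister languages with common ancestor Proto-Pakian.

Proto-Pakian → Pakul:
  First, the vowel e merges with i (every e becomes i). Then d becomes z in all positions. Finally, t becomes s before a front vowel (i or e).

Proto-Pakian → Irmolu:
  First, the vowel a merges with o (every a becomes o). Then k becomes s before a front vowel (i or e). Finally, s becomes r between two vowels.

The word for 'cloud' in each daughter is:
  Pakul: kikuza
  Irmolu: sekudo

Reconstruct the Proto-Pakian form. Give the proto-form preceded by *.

Position 5: Pakul has z, Irmolu has d. Irmolu preserves d here (none of its changes turn any other segment into d), so the proto-segment is *d.
Position 2: Pakul has i, Irmolu has e. Irmolu preserves e here (none of its changes turn any other segment into e), so the proto-segment is *e.
This points to *kekuda. Verify forward in each daughter:
Pakul: *kekuda > kikuda > kikuza  (by vowel merger, unconditioned shift)
Irmolu: *kekuda > kekudo > sekudo  (by vowel merger, palatalisation)
Only *kekuda yields all of Pakul kikuza, Irmolu sekudo.

*kekuda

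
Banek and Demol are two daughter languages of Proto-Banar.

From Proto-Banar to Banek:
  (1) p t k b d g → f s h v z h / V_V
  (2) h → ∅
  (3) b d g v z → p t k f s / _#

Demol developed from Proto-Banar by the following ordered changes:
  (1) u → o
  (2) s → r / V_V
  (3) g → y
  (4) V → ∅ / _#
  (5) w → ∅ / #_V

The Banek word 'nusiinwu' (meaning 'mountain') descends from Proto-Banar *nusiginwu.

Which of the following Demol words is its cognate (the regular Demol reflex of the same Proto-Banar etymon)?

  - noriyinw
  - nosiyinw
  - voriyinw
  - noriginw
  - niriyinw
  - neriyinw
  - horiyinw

Demol: *nusiginwu
  nusiginwu → nosiginwo   [vowel merger]
  nosiginwo → noriginwo   [rhotacism]
  noriginwo → noriyinwo   [unconditioned shift]
  noriyinwo → noriyinw   [apocope]
  noriyinw (rule 5 does not apply)
  giving Demol noriyinw.

noriyinw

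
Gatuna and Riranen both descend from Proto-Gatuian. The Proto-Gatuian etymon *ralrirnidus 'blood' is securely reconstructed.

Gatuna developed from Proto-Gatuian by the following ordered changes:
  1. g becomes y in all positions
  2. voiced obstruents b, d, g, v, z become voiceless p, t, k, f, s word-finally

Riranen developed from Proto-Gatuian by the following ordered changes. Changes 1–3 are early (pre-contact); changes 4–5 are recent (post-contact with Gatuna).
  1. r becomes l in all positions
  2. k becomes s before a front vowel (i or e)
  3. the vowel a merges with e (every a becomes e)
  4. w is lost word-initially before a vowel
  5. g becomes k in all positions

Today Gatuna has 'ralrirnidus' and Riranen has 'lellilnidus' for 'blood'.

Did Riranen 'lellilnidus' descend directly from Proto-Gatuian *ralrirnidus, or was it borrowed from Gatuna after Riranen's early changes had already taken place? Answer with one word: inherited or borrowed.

If inherited, *ralrirnidus would pass through all of Riranen's changes:
Riranen: *ralrirnidus
  ralrirnidus → lallilnidus   [unconditioned shift]
  lallilnidus (rule 2 does not apply)
  lallilnidus → lellilnidus   [vowel merger]
  lellilnidus (rule 4 does not apply)
  lellilnidus (rule 5 does not apply)
  giving Riranen lellilnidus.
If borrowed from Gatuna 'ralrirnidus' after the early changes, it would undergo only the recent ones:
  rule 4 (glide loss): no change (ralrirnidus)
  rule 5 (unconditioned shift): no change (ralrirnidus)
  ⇒ as a loan: ralrirnidus
Riranen 'lellilnidus' matches the inherited outcome exactly, so it is an inherited cognate, not a loan.

inherited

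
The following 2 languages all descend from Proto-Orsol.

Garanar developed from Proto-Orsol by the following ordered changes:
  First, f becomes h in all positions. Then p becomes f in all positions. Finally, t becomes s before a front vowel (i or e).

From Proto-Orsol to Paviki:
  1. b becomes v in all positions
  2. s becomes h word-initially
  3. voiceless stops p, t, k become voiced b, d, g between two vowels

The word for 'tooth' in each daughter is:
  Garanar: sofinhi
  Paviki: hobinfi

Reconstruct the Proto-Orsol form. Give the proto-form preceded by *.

Position 1: Garanar has s, Paviki has h. Taking the neighbouring segments as reconstructed: Garanar s can only go back to *s; Paviki h could go back to *s or *h — the one source consistent with every daughter is *s.
Position 6: Garanar has h, Paviki has f. Paviki preserves f here (none of its changes turn any other segment into f), so the proto-segment is *f.
Continuing position by position gives *sopinfi; check it forward:
Garanar: *sopinfi > sopinhi > sofinhi  (by unconditioned shift, unconditioned shift)
Paviki: start from *sopinfi.
  rule 1: no change — sopinfi
  rule 2 (debuccalisation): sopinfi → hopinfi
  rule 3 (intervocalic voicing): hopinfi → hobinfi
  ⇒ Paviki hobinfi
Only *sopinfi yields all of Garanar sofinhi, Paviki hobinfi.

*sopinfi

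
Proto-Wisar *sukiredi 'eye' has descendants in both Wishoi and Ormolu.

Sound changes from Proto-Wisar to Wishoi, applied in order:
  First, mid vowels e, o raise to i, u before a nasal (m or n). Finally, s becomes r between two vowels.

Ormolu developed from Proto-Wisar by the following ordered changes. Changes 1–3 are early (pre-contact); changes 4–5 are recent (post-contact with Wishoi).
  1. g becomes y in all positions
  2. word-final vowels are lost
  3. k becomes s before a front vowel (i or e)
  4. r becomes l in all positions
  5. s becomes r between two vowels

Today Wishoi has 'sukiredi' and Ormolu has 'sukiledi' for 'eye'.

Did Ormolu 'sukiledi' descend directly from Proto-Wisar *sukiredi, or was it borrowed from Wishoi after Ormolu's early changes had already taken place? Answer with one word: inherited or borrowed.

borrowed

If inherited, *sukiredi would pass through all of Ormolu's changes:
Ormolu: *sukiredi
  sukiredi (rule 1 does not apply)
  sukiredi → sukired   [apocope]
  sukired → susired   [palatalisation]
  susired → susiled   [unconditioned shift]
  susiled → suriled   [rhotacism]
  giving Ormolu suriled.
If borrowed from Wishoi 'sukiredi' after the early changes, it would undergo only the recent ones:
  rule 4 (unconditioned shift): sukiredi → sukiledi
  rule 5 (rhotacism): no change (sukiledi)
  ⇒ as a loan: sukiledi
Ormolu 'sukiledi' matches the loan outcome 'sukiledi', not the inherited 'suriled' — it skipped the early Ormolu changes, so it was borrowed from Wishoi.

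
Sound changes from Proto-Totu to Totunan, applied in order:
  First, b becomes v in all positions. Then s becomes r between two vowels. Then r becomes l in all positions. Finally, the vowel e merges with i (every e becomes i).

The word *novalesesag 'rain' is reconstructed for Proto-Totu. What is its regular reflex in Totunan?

novalililag

Totunan: *novalesesag
  novalesesag (rule 1 does not apply)
  novalesesag → novalererag   [rhotacism]
  novalererag → novalelelag   [unconditioned shift]
  novalelelag → novalililag   [vowel merger]
  giving Totunan novalililag.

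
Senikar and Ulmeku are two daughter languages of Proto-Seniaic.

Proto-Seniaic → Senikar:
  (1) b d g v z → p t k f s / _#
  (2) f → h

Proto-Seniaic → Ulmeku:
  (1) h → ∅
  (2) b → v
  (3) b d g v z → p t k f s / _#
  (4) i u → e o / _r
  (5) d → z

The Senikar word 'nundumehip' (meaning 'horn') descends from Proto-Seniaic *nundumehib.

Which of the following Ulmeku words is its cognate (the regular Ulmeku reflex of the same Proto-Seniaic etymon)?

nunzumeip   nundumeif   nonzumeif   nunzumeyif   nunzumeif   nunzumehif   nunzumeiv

Ulmeku: *nundumehib > nundumeib > nundumeiv > nundumeif > nunzumeif  (by h-loss, unconditioned shift, final devoicing, unconditioned shift)
Among the options, 'nunzumeif' alone shows every Ulmeku change applied in order.

nunzumeif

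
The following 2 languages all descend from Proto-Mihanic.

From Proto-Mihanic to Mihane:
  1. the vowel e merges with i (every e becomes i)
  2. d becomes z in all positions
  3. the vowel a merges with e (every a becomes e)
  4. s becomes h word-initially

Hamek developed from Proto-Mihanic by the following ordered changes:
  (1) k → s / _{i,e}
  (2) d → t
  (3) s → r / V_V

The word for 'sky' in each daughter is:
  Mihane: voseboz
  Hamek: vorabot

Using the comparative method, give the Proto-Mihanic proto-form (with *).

Position 7: Mihane has z, Hamek has t. Taking the neighbouring segments as reconstructed: Mihane z could go back to *d or *z; Hamek t could go back to *t or *d — the one source consistent with every daughter is *d.
Position 4: Mihane has e, Hamek has a. Hamek preserves a here (none of its changes turn any other segment into a), so the proto-segment is *a.
Position 3: Mihane has s, Hamek has r. Mihane preserves s here (none of its changes turn any other segment into s), so the proto-segment is *s.
This points to *vosabod. Verify forward in each daughter:
Mihane: *vosabod
  vosabod (rule 1 does not apply)
  vosabod → vosaboz   [unconditioned shift]
  vosaboz → voseboz   [vowel merger]
  voseboz (rule 4 does not apply)
  giving Mihane voseboz.
Hamek: *vosabod
  vosabod (rule 1 does not apply)
  vosabod → vosabot   [unconditioned shift]
  vosabot → vorabot   [rhotacism]
  giving Hamek vorabot.
*vosabod is the unique common source.

*vosabod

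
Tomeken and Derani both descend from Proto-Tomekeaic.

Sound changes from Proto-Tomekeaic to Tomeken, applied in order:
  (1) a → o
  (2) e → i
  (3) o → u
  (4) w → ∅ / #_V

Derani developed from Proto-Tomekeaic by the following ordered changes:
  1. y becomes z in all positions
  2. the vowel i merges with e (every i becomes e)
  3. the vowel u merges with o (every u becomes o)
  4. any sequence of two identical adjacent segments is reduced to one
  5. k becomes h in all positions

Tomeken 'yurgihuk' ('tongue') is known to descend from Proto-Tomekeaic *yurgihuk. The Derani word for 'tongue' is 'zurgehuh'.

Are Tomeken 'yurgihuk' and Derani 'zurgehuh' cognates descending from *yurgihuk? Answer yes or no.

Derive the expected Derani reflex of *yurgihuk:
Derani: *yurgihuk > zurgihuk > zurgehuk > zorgehok > zorgehoh  (by unconditioned shift, vowel merger, vowel merger, unconditioned shift)
The regular Derani reflex would be 'zorgehoh', but the attested form is 'zurgehuh'. The correspondence is irregular, so they are not cognates (the Derani form has a different source).

no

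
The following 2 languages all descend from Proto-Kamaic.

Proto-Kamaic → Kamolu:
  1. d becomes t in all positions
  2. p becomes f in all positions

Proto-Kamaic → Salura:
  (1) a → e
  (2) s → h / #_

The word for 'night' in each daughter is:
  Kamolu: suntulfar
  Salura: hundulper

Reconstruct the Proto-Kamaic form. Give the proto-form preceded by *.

*sundulpar

Position 4: Kamolu has t, Salura has d. Salura preserves d here (none of its changes turn any other segment into d), so the proto-segment is *d.
Position 1: Kamolu has s, Salura has h. Kamolu preserves s here (none of its changes turn any other segment into s), so the proto-segment is *s.
Position 8: Kamolu has a, Salura has e. Kamolu preserves a here (none of its changes turn any other segment into a), so the proto-segment is *a.
Verify the candidate proto-form against each daughter:
Kamolu: start from *sundulpar.
  rule 1 (unconditioned shift): sundulpar → suntulpar
  rule 2 (unconditioned shift): suntulpar → suntulfar
  ⇒ Kamolu suntulfar
Salura: *sundulpar > sundulper > hundulper  (by vowel merger, debuccalisation)
No other proto-form is consistent with every reflex, so the reconstruction is *sundulpar.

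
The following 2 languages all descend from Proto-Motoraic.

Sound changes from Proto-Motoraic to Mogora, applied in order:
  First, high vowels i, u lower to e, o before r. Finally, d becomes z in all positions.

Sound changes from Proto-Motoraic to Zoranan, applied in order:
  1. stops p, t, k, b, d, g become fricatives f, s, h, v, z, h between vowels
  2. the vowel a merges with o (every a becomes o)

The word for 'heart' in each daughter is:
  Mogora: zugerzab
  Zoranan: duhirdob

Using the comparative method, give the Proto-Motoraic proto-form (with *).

*dugirdab

Position 1: Mogora has z, Zoranan has d. Zoranan preserves d here (none of its changes turn any other segment into d), so the proto-segment is *d.
Position 3: Mogora has g, Zoranan has h. Mogora preserves g here (none of its changes turn any other segment into g), so the proto-segment is *g.
Continuing position by position gives *dugirdab; check it forward:
Mogora: start from *dugirdab.
  rule 1 (pre-rhotic lowering): dugirdab → dugerdab
  rule 2 (unconditioned shift): dugerdab → zugerzab
  ⇒ Mogora zugerzab
Zoranan: start from *dugirdab.
  rule 1 (intervocalic lenition): dugirdab → duhirdab
  rule 2 (vowel merger): duhirdab → duhirdob
  ⇒ Zoranan duhirdob
No other proto-form is consistent with every reflex, so the reconstruction is *dugirdab.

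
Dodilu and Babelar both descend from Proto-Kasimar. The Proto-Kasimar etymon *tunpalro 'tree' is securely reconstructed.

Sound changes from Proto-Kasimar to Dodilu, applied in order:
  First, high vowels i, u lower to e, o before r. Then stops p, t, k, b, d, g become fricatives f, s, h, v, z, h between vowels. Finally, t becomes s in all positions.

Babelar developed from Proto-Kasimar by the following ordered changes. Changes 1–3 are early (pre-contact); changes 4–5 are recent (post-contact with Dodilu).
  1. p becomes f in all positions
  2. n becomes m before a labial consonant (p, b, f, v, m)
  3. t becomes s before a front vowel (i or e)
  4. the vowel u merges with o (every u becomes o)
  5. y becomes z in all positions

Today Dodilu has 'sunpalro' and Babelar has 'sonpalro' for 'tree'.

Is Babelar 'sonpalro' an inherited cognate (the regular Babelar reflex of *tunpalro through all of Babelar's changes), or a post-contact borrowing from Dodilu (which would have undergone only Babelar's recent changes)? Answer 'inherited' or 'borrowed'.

If inherited, *tunpalro would pass through all of Babelar's changes:
Babelar: *tunpalro
  tunpalro → tunfalro   [unconditioned shift]
  tunfalro → tumfalro   [nasal place assimilation]
  tumfalro (rule 3 does not apply)
  tumfalro → tomfalro   [vowel merger]
  tomfalro (rule 5 does not apply)
  giving Babelar tomfalro.
If borrowed from Dodilu 'sunpalro' after the early changes, it would undergo only the recent ones:
  rule 4 (vowel merger): sunpalro → sonpalro
  rule 5 (unconditioned shift): no change (sonpalro)
  ⇒ as a loan: sonpalro
Babelar 'sonpalro' matches the loan outcome 'sonpalro', not the inherited 'tomfalro' — it skipped the early Babelar changes, so it was borrowed from Dodilu.

borrowed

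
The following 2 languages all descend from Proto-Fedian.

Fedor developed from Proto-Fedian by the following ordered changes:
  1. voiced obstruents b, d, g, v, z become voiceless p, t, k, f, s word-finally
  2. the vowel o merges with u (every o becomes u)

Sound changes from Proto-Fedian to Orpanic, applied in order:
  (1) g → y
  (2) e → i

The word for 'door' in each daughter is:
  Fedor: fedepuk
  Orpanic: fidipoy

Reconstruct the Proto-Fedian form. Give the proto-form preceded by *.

Position 4: Fedor has e, Orpanic has i. Fedor preserves e here (none of its changes turn any other segment into e), so the proto-segment is *e.
Position 7: Fedor has k, Orpanic has y. Taking the neighbouring segments as reconstructed: Fedor k could go back to *k or *g; Orpanic y could go back to *g or *y — the one source consistent with every daughter is *g.
Continuing position by position gives *fedepog; check it forward:
Fedor: *fedepog
  fedepog → fedepok   [final devoicing]
  fedepok → fedepuk   [vowel merger]
  giving Fedor fedepuk.
Orpanic: *fedepog > fedepoy > fidipoy  (by unconditioned shift, vowel merger)
*fedepog is the unique common source.

*fedepog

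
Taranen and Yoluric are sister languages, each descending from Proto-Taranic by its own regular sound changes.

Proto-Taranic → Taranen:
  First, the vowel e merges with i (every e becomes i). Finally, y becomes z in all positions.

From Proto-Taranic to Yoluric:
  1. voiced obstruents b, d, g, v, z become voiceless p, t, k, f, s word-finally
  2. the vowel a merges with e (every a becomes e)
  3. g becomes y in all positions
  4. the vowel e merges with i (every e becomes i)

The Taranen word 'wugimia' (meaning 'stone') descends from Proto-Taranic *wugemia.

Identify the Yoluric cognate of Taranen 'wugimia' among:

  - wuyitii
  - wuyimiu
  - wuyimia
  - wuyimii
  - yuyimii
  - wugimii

wuyimii

Yoluric: *wugemia > wugemie > wuyemie > wuyimii  (by vowel merger, unconditioned shift, vowel merger)
The other candidates each miss or misapply at least one Yoluric change.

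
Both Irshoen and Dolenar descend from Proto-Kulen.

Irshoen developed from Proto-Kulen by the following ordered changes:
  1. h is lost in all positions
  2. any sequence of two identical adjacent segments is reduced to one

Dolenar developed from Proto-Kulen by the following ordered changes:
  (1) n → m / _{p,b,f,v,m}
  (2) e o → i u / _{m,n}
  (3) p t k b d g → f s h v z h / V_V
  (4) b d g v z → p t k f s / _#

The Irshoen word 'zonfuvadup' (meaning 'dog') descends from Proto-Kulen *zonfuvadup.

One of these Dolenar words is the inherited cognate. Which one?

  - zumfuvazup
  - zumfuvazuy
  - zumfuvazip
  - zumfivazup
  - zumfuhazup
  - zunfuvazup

zumfuvazup

Dolenar: *zonfuvadup
  zonfuvadup → zomfuvadup   [nasal place assimilation]
  zomfuvadup → zumfuvadup   [pre-nasal raising]
  zumfuvadup → zumfuvazup   [intervocalic lenition]
  zumfuvazup (rule 4 does not apply)
  giving Dolenar zumfuvazup.
The other candidates each miss or misapply at least one Dolenar change.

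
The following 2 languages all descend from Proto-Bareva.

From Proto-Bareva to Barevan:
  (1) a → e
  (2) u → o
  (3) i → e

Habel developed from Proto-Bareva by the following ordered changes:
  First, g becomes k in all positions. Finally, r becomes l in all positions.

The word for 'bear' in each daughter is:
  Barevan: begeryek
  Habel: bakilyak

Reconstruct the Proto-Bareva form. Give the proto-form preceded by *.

Position 7: Barevan has e, Habel has a. Habel preserves a here (none of its changes turn any other segment into a), so the proto-segment is *a.
Position 2: Barevan has e, Habel has a. Habel preserves a here (none of its changes turn any other segment into a), so the proto-segment is *a.
Position 4: Barevan has e, Habel has i. Habel preserves i here (none of its changes turn any other segment into i), so the proto-segment is *i.
Continuing position by position gives *bagiryak; check it forward:
Barevan: *bagiryak > begiryek > begeryek  (by vowel merger, vowel merger)
Habel: *bagiryak
  bagiryak → bakiryak   [unconditioned shift]
  bakiryak → bakilyak   [unconditioned shift]
  giving Habel bakilyak.
Only *bagiryak yields all of Barevan begeryek, Habel bakilyak.

*bagiryak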